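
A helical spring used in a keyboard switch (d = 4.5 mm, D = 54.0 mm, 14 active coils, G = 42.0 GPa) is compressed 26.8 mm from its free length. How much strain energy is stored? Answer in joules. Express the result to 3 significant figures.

k = Gd⁴/(8D³N_a) = (42.0×10³)(4.5⁴)/(8·54.0³·14) = 0.97656 N/mm
U = ½kδ² = 0.5 × 0.97656 × 26.8² = 350.7 N·mm = 0.3507 J

0.351 J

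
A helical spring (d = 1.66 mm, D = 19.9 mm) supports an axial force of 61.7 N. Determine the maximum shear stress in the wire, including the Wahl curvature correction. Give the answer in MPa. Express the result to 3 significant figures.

Spring index C = D/d = 19.9/1.66 = 11.9880
K_W = (4C−1)/(4C−4) + 0.615/C = 46.952/43.952 + 0.0513 = 1.1196
τ₀ = 8FD/(πd³) = 8·61.7·19.9/(π·1.66³) = 9822.64/14.371 = 683.52 MPa
τ_max = K·τ₀ = 1.1196 × 683.52 = 765.25 MPa

765 MPa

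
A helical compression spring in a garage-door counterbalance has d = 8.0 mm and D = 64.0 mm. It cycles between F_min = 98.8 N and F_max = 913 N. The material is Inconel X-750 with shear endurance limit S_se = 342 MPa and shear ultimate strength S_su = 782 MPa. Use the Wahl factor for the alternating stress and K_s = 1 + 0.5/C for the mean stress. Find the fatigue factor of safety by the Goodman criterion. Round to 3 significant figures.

1.50

C = D/d = 64.0/8.0 = 8.0000; K_W = (4C−1)/(4C−4)+0.615/C = 1.1840; K_s = 1+0.5/C = 1.0625
F_a = (F_max−F_min)/2 = 407.1 N; F_m = (F_max+F_min)/2 = 505.9 N
τ_a = K_W·8F_aD/(πd³) = 1.1840 × 129.58 = 153.43 MPa
τ_m = K_s·8F_mD/(πd³) = 1.0625 × 161.03 = 171.1 MPa
Goodman: 1/n_f = τ_a/S_se + τ_m/S_su = 153.43/342 + 171.1/782 = 0.44862 + 0.21879 = 0.66742
n_f = 1/0.66742 = 1.498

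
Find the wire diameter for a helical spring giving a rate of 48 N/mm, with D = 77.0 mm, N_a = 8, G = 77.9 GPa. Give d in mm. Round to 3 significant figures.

d = (8D³N_a·k / G)^(1/4) = (8·77.0³·8·48 / (77.9×10³))^0.25
  = (18003)^0.25 = 11.5835 mm

11.6 mm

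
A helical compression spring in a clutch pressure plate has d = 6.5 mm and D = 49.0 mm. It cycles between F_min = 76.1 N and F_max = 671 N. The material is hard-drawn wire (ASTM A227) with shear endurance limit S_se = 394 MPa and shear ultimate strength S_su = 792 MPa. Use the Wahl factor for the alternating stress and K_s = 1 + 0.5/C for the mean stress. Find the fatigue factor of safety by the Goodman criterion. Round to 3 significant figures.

C = D/d = 49.0/6.5 = 7.5385; K_W = (4C−1)/(4C−4)+0.615/C = 1.1963; K_s = 1+0.5/C = 1.0663
F_a = (F_max−F_min)/2 = 297.45 N; F_m = (F_max+F_min)/2 = 373.55 N
τ_a = K_W·8F_aD/(πd³) = 1.1963 × 135.15 = 161.68 MPa
τ_m = K_s·8F_mD/(πd³) = 1.0663 × 169.72 = 180.98 MPa
Goodman: 1/n_f = τ_a/S_se + τ_m/S_su = 161.68/394 + 180.98/792 = 0.41035 + 0.22851 = 0.63886
n_f = 1/0.63886 = 1.565

1.57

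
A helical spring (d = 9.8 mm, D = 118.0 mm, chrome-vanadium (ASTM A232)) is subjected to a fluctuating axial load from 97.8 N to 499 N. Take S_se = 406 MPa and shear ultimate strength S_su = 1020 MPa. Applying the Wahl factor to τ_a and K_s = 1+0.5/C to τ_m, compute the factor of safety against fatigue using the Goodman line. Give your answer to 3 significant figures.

3.65

C = D/d = 118.0/9.8 = 12.0408; K_W = (4C−1)/(4C−4)+0.615/C = 1.1190; K_s = 1+0.5/C = 1.0415
F_a = (F_max−F_min)/2 = 200.6 N; F_m = (F_max+F_min)/2 = 298.4 N
τ_a = K_W·8F_aD/(πd³) = 1.1190 × 64.043 = 71.665 MPa
τ_m = K_s·8F_mD/(πd³) = 1.0415 × 95.267 = 99.223 MPa
Goodman: 1/n_f = τ_a/S_se + τ_m/S_su = 71.665/406 + 99.223/1020 = 0.17651 + 0.09728 = 0.27379
n_f = 1/0.27379 = 3.652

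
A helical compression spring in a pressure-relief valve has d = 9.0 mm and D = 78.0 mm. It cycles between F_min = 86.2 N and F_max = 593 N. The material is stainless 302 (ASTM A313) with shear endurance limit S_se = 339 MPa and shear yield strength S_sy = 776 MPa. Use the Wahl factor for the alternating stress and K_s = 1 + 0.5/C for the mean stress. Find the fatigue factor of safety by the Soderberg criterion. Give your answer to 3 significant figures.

C = D/d = 78.0/9.0 = 8.6667; K_W = (4C−1)/(4C−4)+0.615/C = 1.1688; K_s = 1+0.5/C = 1.0577
F_a = (F_max−F_min)/2 = 253.4 N; F_m = (F_max+F_min)/2 = 339.6 N
τ_a = K_W·8F_aD/(πd³) = 1.1688 × 69.042 = 80.696 MPa
τ_m = K_s·8F_mD/(πd³) = 1.0577 × 92.528 = 97.867 MPa
Soderberg: 1/n_f = τ_a/S_se + τ_m/S_sy = 80.696/339 + 97.867/776 = 0.23804 + 0.12612 = 0.36416
n_f = 1/0.36416 = 2.746

2.75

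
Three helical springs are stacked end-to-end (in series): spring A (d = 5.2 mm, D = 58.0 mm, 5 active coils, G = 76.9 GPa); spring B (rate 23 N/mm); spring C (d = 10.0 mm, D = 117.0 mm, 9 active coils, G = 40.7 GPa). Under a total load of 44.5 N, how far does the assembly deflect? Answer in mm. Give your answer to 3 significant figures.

k_A = Gd⁴/(8D³N_a) = (76.9×10³)(5.2⁴)/(8·58.0³·5) = 7.2044 N/mm
k_C = Gd⁴/(8D³N_a) = (40.7×10³)(10.0⁴)/(8·117.0³·9) = 3.5294 N/mm
Series: 1/k_eq = 1/7.2044 + 1/23 + 1/3.5294 = 0.46562; k_eq = 2.1477 N/mm
δ = F/k_eq = 44.5/2.1477 = 20.72 mm

20.7 mm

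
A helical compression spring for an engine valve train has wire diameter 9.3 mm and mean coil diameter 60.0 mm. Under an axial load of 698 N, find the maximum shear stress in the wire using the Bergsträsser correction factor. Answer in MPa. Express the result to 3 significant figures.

162 MPa

Spring index C = D/d = 60.0/9.3 = 6.4516
K_B = (4C+2)/(4C−3) = 27.806/22.806 = 1.2192
τ₀ = 8FD/(πd³) = 8·698·60.0/(π·9.3³) = 335040/2527 = 132.59 MPa
τ_max = K·τ₀ = 1.2192 × 132.59 = 161.65 MPa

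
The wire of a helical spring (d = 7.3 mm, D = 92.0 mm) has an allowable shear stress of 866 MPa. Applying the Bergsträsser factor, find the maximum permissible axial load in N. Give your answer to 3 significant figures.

1300 N

C = D/d = 92.0/7.3 = 12.6027
K_B = (4C+2)/(4C−3) = 52.411/47.411 = 1.1055
τ_max = K·8FD/(πd³) → F_max = τ_allow·πd³/(8DK)
F_max = 866·π·7.3³/(8·92.0·1.1055) = 1.0584e+06/813.62 = 1300.8 N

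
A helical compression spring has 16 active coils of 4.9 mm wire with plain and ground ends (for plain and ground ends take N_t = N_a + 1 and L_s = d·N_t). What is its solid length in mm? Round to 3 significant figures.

plain and ground ends: N_t = N_a + 1 = 16 + 1 = 17
L_s = d·N_t = 4.9 × 17 = 83.3 mm

83.3 mm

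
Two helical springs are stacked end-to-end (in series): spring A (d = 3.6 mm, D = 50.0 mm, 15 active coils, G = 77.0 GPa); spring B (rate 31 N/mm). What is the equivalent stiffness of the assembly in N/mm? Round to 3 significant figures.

0.839 N/mm

k_A = Gd⁴/(8D³N_a) = (77.0×10³)(3.6⁴)/(8·50.0³·15) = 0.8622 N/mm
Series: 1/k_eq = 1/0.8622 + 1/31 = 1.1921; k_eq = 0.83887 N/mm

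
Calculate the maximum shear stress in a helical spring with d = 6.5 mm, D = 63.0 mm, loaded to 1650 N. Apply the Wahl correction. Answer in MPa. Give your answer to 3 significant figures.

Spring index C = D/d = 63.0/6.5 = 9.6923
K_W = (4C−1)/(4C−4) + 0.615/C = 37.769/34.769 + 0.0635 = 1.1497
τ₀ = 8FD/(πd³) = 8·1650·63.0/(π·6.5³) = 831600/862.76 = 963.88 MPa
τ_max = K·τ₀ = 1.1497 × 963.88 = 1108.2 MPa

1110 MPa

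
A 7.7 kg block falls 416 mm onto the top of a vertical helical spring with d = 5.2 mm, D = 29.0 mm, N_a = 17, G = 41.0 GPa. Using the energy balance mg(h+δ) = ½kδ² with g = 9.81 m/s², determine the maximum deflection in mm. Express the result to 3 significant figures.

k = Gd⁴/(8D³N_a) = (41.0×10³)(5.2⁴)/(8·29.0³·17) = 9.0378 N/mm
W = mg = 7.7 × 9.81 = 75.537 N
½kδ² − Wδ − Wh = 0 → δ = (W + √(W² + 2kWh))/k
δ = (75.537 + √(5705.8 + 567999))/9.0378 = (75.537 + 757.43)/9.0378 = 92.165 mm

92.2 mm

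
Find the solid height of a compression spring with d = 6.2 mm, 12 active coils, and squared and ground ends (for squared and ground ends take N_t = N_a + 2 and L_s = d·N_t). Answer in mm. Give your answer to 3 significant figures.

86.8 mm

squared and ground ends: N_t = N_a + 2 = 12 + 2 = 14
L_s = d·N_t = 6.2 × 14 = 86.8 mm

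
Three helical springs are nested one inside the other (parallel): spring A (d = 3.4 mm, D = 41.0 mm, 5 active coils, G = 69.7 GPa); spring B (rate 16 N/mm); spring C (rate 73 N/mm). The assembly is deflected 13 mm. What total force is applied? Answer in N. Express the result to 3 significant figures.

k_A = Gd⁴/(8D³N_a) = (69.7×10³)(3.4⁴)/(8·41.0³·5) = 3.3786 N/mm
Parallel: k_eq = 3.3786 + 16 + 73 = 92.379 N/mm
F = k_eq·δ = 92.379·13 = 1200.9 N

1200 N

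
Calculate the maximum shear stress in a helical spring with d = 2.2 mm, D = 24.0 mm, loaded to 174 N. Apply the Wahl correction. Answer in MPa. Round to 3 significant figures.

Spring index C = D/d = 24.0/2.2 = 10.9091
K_W = (4C−1)/(4C−4) + 0.615/C = 42.636/39.636 + 0.0564 = 1.1321
τ₀ = 8FD/(πd³) = 8·174·24.0/(π·2.2³) = 33408/33.452 = 998.69 MPa
τ_max = K·τ₀ = 1.1321 × 998.69 = 1130.6 MPa

1130 MPa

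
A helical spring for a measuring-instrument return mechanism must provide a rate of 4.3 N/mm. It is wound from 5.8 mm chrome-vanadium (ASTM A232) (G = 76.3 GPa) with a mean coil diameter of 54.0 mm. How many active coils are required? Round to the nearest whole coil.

N_a = Gd⁴/(8D³k) = (76.3×10³ × 5.8⁴)/(8 × 54.0³ × 4.3)
    = 8.63449e+07 / 5.41676e+06 = 15.94 → 16 coils

16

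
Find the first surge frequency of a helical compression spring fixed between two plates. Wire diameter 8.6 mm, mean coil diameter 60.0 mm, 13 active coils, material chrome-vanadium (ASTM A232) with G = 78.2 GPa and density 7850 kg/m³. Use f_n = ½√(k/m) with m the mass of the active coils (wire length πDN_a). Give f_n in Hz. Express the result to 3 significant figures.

k = Gd⁴/(8D³N_a) = (78.2×10³)(8.6⁴)/(8·60.0³·13) = 19.042 N/mm = 19042 N/m
Wire length L = πDN_a = π·60.0·13 = 2450.4 mm
m = ρ·(πd²/4)·L = 7850 × 58.088×10⁻⁶ m² × 2.4504 m = 1.1174 kg
f_n = ½√(k/m) = 0.5·√(19042/1.1174) = 0.5·√(17042) = 65.272 Hz

65.3 Hz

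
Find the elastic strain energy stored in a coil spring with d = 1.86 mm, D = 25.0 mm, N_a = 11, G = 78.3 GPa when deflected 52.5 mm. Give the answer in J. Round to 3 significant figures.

k = Gd⁴/(8D³N_a) = (78.3×10³)(1.86⁴)/(8·25.0³·11) = 0.68157 N/mm
U = ½kδ² = 0.5 × 0.68157 × 52.5² = 939.29 N·mm = 0.93929 J

0.939 J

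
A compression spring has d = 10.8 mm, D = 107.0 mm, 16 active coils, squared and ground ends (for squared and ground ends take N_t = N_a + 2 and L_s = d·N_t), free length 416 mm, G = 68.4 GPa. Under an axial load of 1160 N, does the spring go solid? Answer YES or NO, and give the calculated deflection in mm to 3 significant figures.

k = Gd⁴/(8D³N_a) = (68.4×10³)(10.8⁴)/(8·107.0³·16) = 5.9346 N/mm
N_t = 18; L_s = 10.8·18 = 194.4 mm; δ_solid = L₀ − L_s = 416 − 194.4 = 221.6 mm
δ = F/k = 1160/5.9346 = 195.46 mm
δ < δ_solid → spring does not go solid

NO, δ = 195 mm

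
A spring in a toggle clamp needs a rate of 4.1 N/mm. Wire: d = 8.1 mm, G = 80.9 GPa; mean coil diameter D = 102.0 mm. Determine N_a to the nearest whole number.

N_a = Gd⁴/(8D³k) = (80.9×10³ × 8.1⁴)/(8 × 102.0³ × 4.1)
    = 3.48248e+08 / 3.48076e+07 = 10 → 10 coils

10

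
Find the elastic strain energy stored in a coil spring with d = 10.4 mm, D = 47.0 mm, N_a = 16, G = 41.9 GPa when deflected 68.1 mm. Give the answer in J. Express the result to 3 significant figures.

85.5 J

k = Gd⁴/(8D³N_a) = (41.9×10³)(10.4⁴)/(8·47.0³·16) = 36.884 N/mm
U = ½kδ² = 0.5 × 36.884 × 68.1² = 85528 N·mm = 85.528 J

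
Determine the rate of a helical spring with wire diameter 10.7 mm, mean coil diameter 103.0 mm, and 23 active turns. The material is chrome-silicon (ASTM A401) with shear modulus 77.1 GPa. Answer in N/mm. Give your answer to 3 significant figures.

5.03 N/mm

k = Gd⁴/(8D³N_a) = (77.1×10³ × 10.7⁴) / (8 × 103.0³ × 23)
  = 1.01062e+09 / 2.01062e+08 = 5.0264 N/mm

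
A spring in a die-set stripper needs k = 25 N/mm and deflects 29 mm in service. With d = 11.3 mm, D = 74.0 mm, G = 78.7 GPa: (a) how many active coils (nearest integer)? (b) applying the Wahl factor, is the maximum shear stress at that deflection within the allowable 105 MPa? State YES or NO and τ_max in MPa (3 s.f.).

(a) 16 coils; (b) NO, τ_max = 115 MPa

N_a = Gd⁴/(8D³k) = (78.7×10³)(11.3⁴)/(8·74.0³·25) = 15.83 → N_a = 16
Actual rate k = Gd⁴/(8D³·16) = 24.739 N/mm
Working load F = kδ = 24.739·29 = 717.43 N
C = 74.0/11.3 = 6.5487; K_W = (4C−1)/(4C−4)+0.615/C = 1.2291
τ_max = K_W·8FD/(πd³) = 1.2291·93.695 = 115.16 MPa
τ_max > 105 MPa → exceeds allowable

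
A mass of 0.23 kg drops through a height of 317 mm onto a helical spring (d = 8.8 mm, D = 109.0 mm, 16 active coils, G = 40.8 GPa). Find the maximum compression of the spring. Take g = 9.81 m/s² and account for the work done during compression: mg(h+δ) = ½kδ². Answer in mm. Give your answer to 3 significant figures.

32.7 mm

k = Gd⁴/(8D³N_a) = (40.8×10³)(8.8⁴)/(8·109.0³·16) = 1.4761 N/mm
W = mg = 0.23 × 9.81 = 2.2563 N
½kδ² − Wδ − Wh = 0 → δ = (W + √(W² + 2kWh))/k
δ = (2.2563 + √(5.0909 + 2111.48))/1.4761 = (2.2563 + 46.006)/1.4761 = 32.697 mm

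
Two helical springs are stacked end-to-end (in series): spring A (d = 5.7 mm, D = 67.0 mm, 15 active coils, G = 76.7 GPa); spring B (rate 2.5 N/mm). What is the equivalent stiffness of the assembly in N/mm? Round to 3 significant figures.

1.18 N/mm

k_A = Gd⁴/(8D³N_a) = (76.7×10³)(5.7⁴)/(8·67.0³·15) = 2.2433 N/mm
Series: 1/k_eq = 1/2.2433 + 1/2.5 = 0.84577; k_eq = 1.1824 N/mm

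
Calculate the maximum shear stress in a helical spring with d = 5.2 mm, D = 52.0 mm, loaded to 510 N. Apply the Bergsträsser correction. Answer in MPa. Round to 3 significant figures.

Spring index C = D/d = 52.0/5.2 = 10.0000
K_B = (4C+2)/(4C−3) = 42.000/37.000 = 1.1351
τ₀ = 8FD/(πd³) = 8·510·52.0/(π·5.2³) = 212160/441.73 = 480.29 MPa
τ_max = K·τ₀ = 1.1351 × 480.29 = 545.19 MPa

545 MPa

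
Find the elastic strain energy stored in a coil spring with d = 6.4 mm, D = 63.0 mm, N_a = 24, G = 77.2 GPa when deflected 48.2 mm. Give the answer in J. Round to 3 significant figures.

k = Gd⁴/(8D³N_a) = (77.2×10³)(6.4⁴)/(8·63.0³·24) = 2.6978 N/mm
U = ½kδ² = 0.5 × 2.6978 × 48.2² = 3133.9 N·mm = 3.1339 J

3.13 J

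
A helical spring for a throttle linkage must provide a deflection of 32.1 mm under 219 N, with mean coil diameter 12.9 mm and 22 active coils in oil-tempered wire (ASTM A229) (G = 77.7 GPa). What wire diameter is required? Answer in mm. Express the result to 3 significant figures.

Required rate k = F/δ = 219/32.1 = 6.8224 N/mm
d = (8D³N_a·k / G)^(1/4) = (8·12.9³·22·6.8224 / (77.7×10³))^0.25
  = (33.174)^0.25 = 2.3999 mm

2.40 mm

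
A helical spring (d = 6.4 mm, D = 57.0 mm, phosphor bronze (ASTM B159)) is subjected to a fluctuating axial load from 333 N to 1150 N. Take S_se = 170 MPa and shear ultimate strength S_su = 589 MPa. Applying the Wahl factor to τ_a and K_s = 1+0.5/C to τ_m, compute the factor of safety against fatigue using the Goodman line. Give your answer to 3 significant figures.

0.438

C = D/d = 57.0/6.4 = 8.9062; K_W = (4C−1)/(4C−4)+0.615/C = 1.1639; K_s = 1+0.5/C = 1.0561
F_a = (F_max−F_min)/2 = 408.5 N; F_m = (F_max+F_min)/2 = 741.5 N
τ_a = K_W·8F_aD/(πd³) = 1.1639 × 226.19 = 263.26 MPa
τ_m = K_s·8F_mD/(πd³) = 1.0561 × 410.57 = 433.62 MPa
Goodman: 1/n_f = τ_a/S_se + τ_m/S_su = 263.26/170 + 433.62/589 = 1.54860 + 0.73619 = 2.2848
n_f = 1/2.2848 = 0.4377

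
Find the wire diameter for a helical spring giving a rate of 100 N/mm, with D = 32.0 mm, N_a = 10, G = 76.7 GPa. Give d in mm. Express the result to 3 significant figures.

7.65 mm

d = (8D³N_a·k / G)^(1/4) = (8·32.0³·10·100 / (76.7×10³))^0.25
  = (3417.8)^0.25 = 7.6460 mm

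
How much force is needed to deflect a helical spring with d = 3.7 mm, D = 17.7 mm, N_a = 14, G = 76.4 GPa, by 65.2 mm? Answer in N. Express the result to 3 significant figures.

k = Gd⁴/(8D³N_a) = (76.4×10³)(3.7⁴)/(8·17.7³·14) = 23.055 N/mm
F = k·δ = 23.055 × 65.2 = 1503.2 N

1500 N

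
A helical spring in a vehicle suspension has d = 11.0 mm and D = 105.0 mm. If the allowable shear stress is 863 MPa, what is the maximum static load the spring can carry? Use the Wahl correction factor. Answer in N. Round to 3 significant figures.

C = D/d = 105.0/11.0 = 9.5455
K_W = (4C−1)/(4C−4) + 0.615/C = 37.182/34.182 + 0.0644 = 1.1522
τ_max = K·8FD/(πd³) → F_max = τ_allow·πd³/(8DK)
F_max = 863·π·11.0³/(8·105.0·1.1522) = 3.6086e+06/967.84 = 3728.5 N

3730 N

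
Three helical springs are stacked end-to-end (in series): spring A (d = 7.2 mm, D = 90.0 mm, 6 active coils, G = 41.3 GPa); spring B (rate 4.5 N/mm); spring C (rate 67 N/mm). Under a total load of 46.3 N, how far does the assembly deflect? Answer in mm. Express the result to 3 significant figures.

k_A = Gd⁴/(8D³N_a) = (41.3×10³)(7.2⁴)/(8·90.0³·6) = 3.1718 N/mm
Series: 1/k_eq = 1/3.1718 + 1/4.5 + 1/67 = 0.55242; k_eq = 1.8102 N/mm
δ = F/k_eq = 46.3/1.8102 = 25.577 mm

25.6 mm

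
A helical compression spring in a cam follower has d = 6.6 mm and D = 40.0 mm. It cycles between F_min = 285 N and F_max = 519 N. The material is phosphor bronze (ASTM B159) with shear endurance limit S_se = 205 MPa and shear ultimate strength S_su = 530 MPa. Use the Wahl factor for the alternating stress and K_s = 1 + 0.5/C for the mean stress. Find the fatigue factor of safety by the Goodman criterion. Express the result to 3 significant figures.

1.84

C = D/d = 40.0/6.6 = 6.0606; K_W = (4C−1)/(4C−4)+0.615/C = 1.2497; K_s = 1+0.5/C = 1.0825
F_a = (F_max−F_min)/2 = 117 N; F_m = (F_max+F_min)/2 = 402 N
τ_a = K_W·8F_aD/(πd³) = 1.2497 × 41.453 = 51.803 MPa
τ_m = K_s·8F_mD/(πd³) = 1.0825 × 142.43 = 154.18 MPa
Goodman: 1/n_f = τ_a/S_se + τ_m/S_su = 51.803/205 + 154.18/530 = 0.25270 + 0.29090 = 0.5436
n_f = 1/0.5436 = 1.84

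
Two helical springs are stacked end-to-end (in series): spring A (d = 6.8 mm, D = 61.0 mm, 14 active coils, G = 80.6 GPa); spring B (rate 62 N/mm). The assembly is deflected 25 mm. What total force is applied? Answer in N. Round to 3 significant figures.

153 N

k_A = Gd⁴/(8D³N_a) = (80.6×10³)(6.8⁴)/(8·61.0³·14) = 6.779 N/mm
Series: 1/k_eq = 1/6.779 + 1/62 = 0.16364; k_eq = 6.1108 N/mm
F = k_eq·δ = 6.1108·25 = 152.77 N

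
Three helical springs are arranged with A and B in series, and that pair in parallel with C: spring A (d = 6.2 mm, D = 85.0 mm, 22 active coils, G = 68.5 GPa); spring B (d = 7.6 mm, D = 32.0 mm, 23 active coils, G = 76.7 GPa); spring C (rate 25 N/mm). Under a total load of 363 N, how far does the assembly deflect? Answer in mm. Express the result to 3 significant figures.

14.0 mm

k_A = Gd⁴/(8D³N_a) = (68.5×10³)(6.2⁴)/(8·85.0³·22) = 0.93646 N/mm
k_B = Gd⁴/(8D³N_a) = (76.7×10³)(7.6⁴)/(8·32.0³·23) = 42.441 N/mm
Springs A,B series: k_AB = 1/(1/0.93646+1/42.441) = 0.91624 N/mm; parallel with C: k_eq = 0.91624+25 = 25.916 N/mm
δ = F/k_eq = 363/25.916 = 14.007 mm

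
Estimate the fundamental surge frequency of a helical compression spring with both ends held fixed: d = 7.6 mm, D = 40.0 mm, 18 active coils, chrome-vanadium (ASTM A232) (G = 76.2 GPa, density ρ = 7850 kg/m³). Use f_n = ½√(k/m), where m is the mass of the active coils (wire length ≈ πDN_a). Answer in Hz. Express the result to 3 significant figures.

k = Gd⁴/(8D³N_a) = (76.2×10³)(7.6⁴)/(8·40.0³·18) = 27.585 N/mm = 27585 N/m
Wire length L = πDN_a = π·40.0·18 = 2261.9 mm
m = ρ·(πd²/4)·L = 7850 × 45.365×10⁻⁶ m² × 2.2619 m = 0.80551 kg
f_n = ½√(k/m) = 0.5·√(27585/0.80551) = 0.5·√(34245) = 92.527 Hz

92.5 Hz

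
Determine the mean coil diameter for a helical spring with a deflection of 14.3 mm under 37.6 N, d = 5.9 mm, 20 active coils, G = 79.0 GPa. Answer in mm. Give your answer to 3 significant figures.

61.1 mm

Required rate k = F/δ = 37.6/14.3 = 2.6294 N/mm
D = (Gd⁴/(8N_a·k))^(1/3) = (79.0×10³·5.9⁴/(8·20·2.6294))^(1/3)
  = (227543)^(1/3) = 61.0503 mm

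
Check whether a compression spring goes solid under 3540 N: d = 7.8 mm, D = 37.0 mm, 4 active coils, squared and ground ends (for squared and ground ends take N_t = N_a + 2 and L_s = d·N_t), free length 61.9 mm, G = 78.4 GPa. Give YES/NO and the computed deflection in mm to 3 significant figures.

YES, δ = 19.8 mm

k = Gd⁴/(8D³N_a) = (78.4×10³)(7.8⁴)/(8·37.0³·4) = 179.04 N/mm
N_t = 6; L_s = 7.8·6 = 46.8 mm; δ_solid = L₀ − L_s = 61.9 − 46.8 = 15.1 mm
δ = F/k = 3540/179.04 = 19.773 mm
δ ≥ δ_solid → spring goes solid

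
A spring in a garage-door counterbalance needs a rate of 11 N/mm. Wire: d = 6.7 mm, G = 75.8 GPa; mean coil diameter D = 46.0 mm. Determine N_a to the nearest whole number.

18

N_a = Gd⁴/(8D³k) = (75.8×10³ × 6.7⁴)/(8 × 46.0³ × 11)
    = 1.52745e+08 / 8.56557e+06 = 17.83 → 18 coils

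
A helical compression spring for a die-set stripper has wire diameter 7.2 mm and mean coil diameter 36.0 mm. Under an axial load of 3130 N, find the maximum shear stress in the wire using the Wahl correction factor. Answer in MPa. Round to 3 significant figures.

1010 MPa

Spring index C = D/d = 36.0/7.2 = 5.0000
K_W = (4C−1)/(4C−4) + 0.615/C = 19.000/16.000 + 0.1230 = 1.3105
τ₀ = 8FD/(πd³) = 8·3130·36.0/(π·7.2³) = 901440/1172.6 = 768.76 MPa
τ_max = K·τ₀ = 1.3105 × 768.76 = 1007.5 MPa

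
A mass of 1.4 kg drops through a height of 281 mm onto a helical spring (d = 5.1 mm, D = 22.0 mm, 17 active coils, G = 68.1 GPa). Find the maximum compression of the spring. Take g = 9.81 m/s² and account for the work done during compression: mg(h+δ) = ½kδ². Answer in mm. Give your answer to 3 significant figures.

k = Gd⁴/(8D³N_a) = (68.1×10³)(5.1⁴)/(8·22.0³·17) = 31.814 N/mm
W = mg = 1.4 × 9.81 = 13.734 N
½kδ² − Wδ − Wh = 0 → δ = (W + √(W² + 2kWh))/k
δ = (13.734 + √(188.62 + 245558))/31.814 = (13.734 + 495.73)/31.814 = 16.014 mm

16.0 mm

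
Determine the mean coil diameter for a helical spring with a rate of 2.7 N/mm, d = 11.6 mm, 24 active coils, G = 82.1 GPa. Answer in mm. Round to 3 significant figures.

D = (Gd⁴/(8N_a·k))^(1/3) = (82.1×10³·11.6⁴/(8·24·2.7))^(1/3)
  = (2.86754e+06)^(1/3) = 142.0703 mm

142 mm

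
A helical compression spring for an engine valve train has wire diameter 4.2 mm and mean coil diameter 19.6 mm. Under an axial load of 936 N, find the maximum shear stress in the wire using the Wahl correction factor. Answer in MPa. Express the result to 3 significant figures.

843 MPa

Spring index C = D/d = 19.6/4.2 = 4.6667
K_W = (4C−1)/(4C−4) + 0.615/C = 17.667/14.667 + 0.1318 = 1.3363
τ₀ = 8FD/(πd³) = 8·936·19.6/(π·4.2³) = 146765/232.75 = 630.56 MPa
τ_max = K·τ₀ = 1.3363 × 630.56 = 842.63 MPa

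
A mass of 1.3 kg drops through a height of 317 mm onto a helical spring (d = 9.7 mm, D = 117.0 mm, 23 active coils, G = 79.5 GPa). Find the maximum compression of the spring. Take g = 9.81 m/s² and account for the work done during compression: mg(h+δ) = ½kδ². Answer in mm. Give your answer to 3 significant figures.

63.8 mm

k = Gd⁴/(8D³N_a) = (79.5×10³)(9.7⁴)/(8·117.0³·23) = 2.3882 N/mm
W = mg = 1.3 × 9.81 = 12.753 N
½kδ² − Wδ − Wh = 0 → δ = (W + √(W² + 2kWh))/k
δ = (12.753 + √(162.64 + 19309.9))/2.3882 = (12.753 + 139.54)/2.3882 = 63.769 mm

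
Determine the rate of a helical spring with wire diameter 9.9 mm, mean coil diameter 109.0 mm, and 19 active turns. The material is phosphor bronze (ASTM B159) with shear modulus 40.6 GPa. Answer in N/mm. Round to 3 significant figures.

k = Gd⁴/(8D³N_a) = (40.6×10³ × 9.9⁴) / (8 × 109.0³ × 19)
  = 3.90002e+08 / 1.96844e+08 = 1.9813 N/mm

1.98 N/mm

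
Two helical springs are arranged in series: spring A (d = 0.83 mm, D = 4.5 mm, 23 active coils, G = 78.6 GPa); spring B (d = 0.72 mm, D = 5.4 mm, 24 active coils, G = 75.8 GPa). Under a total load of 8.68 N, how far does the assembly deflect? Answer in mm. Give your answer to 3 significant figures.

k_A = Gd⁴/(8D³N_a) = (78.6×10³)(0.83⁴)/(8·4.5³·23) = 2.2247 N/mm
k_B = Gd⁴/(8D³N_a) = (75.8×10³)(0.72⁴)/(8·5.4³·24) = 0.67378 N/mm
Series: 1/k_eq = 1/2.2247 + 1/0.67378 = 1.9337; k_eq = 0.51715 N/mm
δ = F/k_eq = 8.68/0.51715 = 16.784 mm

16.8 mm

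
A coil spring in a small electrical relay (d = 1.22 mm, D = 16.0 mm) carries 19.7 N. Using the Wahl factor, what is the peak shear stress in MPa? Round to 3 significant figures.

Spring index C = D/d = 16.0/1.22 = 13.1148
K_W = (4C−1)/(4C−4) + 0.615/C = 51.459/48.459 + 0.0469 = 1.1088
τ₀ = 8FD/(πd³) = 8·19.7·16.0/(π·1.22³) = 2521.6/5.7047 = 442.02 MPa
τ_max = K·τ₀ = 1.1088 × 442.02 = 490.12 MPa

490 MPa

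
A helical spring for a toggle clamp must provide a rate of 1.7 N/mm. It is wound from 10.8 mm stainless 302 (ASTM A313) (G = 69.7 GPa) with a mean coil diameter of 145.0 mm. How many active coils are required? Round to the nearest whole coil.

N_a = Gd⁴/(8D³k) = (69.7×10³ × 10.8⁴)/(8 × 145.0³ × 1.7)
    = 9.48261e+08 / 4.14613e+07 = 22.87 → 23 coils

23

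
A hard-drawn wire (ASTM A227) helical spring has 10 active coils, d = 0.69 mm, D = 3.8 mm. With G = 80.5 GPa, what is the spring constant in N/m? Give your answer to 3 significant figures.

k = Gd⁴/(8D³N_a) = (80.5×10³ × 0.69⁴) / (8 × 3.8³ × 10)
  = 18247 / 4389.76 = 4.1567 N/mm = 4156.7 N/m

4160 N/m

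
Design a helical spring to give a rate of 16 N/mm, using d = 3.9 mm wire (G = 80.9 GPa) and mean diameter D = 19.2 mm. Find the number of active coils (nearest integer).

21

N_a = Gd⁴/(8D³k) = (80.9×10³ × 3.9⁴)/(8 × 19.2³ × 16)
    = 1.87157e+07 / 905970 = 20.66 → 21 coils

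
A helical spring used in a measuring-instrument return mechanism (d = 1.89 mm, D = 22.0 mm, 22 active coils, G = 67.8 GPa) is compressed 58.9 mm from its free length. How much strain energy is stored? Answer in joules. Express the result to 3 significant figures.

0.801 J

k = Gd⁴/(8D³N_a) = (67.8×10³)(1.89⁴)/(8·22.0³·22) = 0.46163 N/mm
U = ½kδ² = 0.5 × 0.46163 × 58.9² = 800.75 N·mm = 0.80075 J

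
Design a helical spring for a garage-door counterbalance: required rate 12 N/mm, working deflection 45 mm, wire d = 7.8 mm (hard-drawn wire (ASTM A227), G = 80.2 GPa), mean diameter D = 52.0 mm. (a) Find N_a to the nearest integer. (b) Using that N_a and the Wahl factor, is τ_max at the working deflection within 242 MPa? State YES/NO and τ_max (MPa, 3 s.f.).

N_a = Gd⁴/(8D³k) = (80.2×10³)(7.8⁴)/(8·52.0³·12) = 21.99 → N_a = 22
Actual rate k = Gd⁴/(8D³·22) = 11.996 N/mm
Working load F = kδ = 11.996·45 = 539.81 N
C = 52.0/7.8 = 6.6667; K_W = (4C−1)/(4C−4)+0.615/C = 1.2246
τ_max = K_W·8FD/(πd³) = 1.2246·150.63 = 184.46 MPa
τ_max ≤ 242 MPa → acceptable

(a) 22 coils; (b) YES, τ_max = 184 MPa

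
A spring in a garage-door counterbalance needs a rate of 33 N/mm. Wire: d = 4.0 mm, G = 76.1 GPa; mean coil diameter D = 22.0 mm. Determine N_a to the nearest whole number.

N_a = Gd⁴/(8D³k) = (76.1×10³ × 4.0⁴)/(8 × 22.0³ × 33)
    = 1.94816e+07 / 2.81107e+06 = 6.93 → 7 coils

7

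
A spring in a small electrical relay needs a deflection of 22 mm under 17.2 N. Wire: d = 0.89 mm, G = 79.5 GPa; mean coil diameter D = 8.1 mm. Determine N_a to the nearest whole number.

15

Required rate k = F/δ = 17.2/22 = 0.78182 N/mm
N_a = Gd⁴/(8D³k) = (79.5×10³ × 0.89⁴)/(8 × 8.1³ × 0.78182)
    = 49880.1 / 3323.92 = 15.01 → 15 coils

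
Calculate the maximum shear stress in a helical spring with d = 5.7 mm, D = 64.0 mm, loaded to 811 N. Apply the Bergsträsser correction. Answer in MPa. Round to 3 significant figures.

Spring index C = D/d = 64.0/5.7 = 11.2281
K_B = (4C+2)/(4C−3) = 46.912/41.912 = 1.1193
τ₀ = 8FD/(πd³) = 8·811·64.0/(π·5.7³) = 415232/581.8 = 713.7 MPa
τ_max = K·τ₀ = 1.1193 × 713.7 = 798.84 MPa

799 MPa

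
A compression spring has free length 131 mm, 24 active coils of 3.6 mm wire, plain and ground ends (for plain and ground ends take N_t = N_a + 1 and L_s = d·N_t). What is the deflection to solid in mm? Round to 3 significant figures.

N_t = 25; L_s = 3.6·25 = 90 mm
δ_solid = L₀ − L_s = 131 − 90 = 41 mm

41.0 mm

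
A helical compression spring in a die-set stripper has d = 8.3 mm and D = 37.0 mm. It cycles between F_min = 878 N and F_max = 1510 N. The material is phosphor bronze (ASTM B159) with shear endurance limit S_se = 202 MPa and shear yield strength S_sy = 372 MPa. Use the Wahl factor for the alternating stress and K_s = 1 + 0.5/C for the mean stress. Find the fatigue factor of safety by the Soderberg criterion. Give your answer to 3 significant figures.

1.07

C = D/d = 37.0/8.3 = 4.4578; K_W = (4C−1)/(4C−4)+0.615/C = 1.3549; K_s = 1+0.5/C = 1.1122
F_a = (F_max−F_min)/2 = 316 N; F_m = (F_max+F_min)/2 = 1194 N
τ_a = K_W·8F_aD/(πd³) = 1.3549 × 52.071 = 70.549 MPa
τ_m = K_s·8F_mD/(πd³) = 1.1122 × 196.75 = 218.82 MPa
Soderberg: 1/n_f = τ_a/S_se + τ_m/S_sy = 70.549/202 + 218.82/372 = 0.34925 + 0.58822 = 0.93747
n_f = 1/0.93747 = 1.067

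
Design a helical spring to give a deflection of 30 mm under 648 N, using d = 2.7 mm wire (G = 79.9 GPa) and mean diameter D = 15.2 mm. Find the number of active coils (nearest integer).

Required rate k = F/δ = 648/30 = 21.6 N/mm
N_a = Gd⁴/(8D³k) = (79.9×10³ × 2.7⁴)/(8 × 15.2³ × 21.6)
    = 4.24621e+06 / 606840 = 6.997 → 7 coils

7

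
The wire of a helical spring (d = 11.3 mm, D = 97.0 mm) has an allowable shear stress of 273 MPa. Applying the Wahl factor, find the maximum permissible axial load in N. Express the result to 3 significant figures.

1360 N

C = D/d = 97.0/11.3 = 8.5841
K_W = (4C−1)/(4C−4) + 0.615/C = 33.336/30.336 + 0.0716 = 1.1705
τ_max = K·8FD/(πd³) → F_max = τ_allow·πd³/(8DK)
F_max = 273·π·11.3³/(8·97.0·1.1705) = 1.2375e+06/908.34 = 1362.4 N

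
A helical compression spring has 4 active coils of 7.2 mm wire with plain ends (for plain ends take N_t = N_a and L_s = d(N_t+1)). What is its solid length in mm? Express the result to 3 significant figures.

plain ends: N_t = N_a = 4
L_s = d·(N_t+1) = 7.2 × 5 = 36 mm

36.0 mm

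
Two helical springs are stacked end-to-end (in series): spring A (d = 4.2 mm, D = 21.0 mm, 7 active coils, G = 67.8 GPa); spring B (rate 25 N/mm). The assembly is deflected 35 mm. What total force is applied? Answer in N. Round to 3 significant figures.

542 N

k_A = Gd⁴/(8D³N_a) = (67.8×10³)(4.2⁴)/(8·21.0³·7) = 40.68 N/mm
Series: 1/k_eq = 1/40.68 + 1/25 = 0.064582; k_eq = 15.484 N/mm
F = k_eq·δ = 15.484·35 = 541.95 N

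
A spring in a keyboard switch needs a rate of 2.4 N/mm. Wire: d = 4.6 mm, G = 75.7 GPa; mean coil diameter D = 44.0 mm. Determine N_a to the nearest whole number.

N_a = Gd⁴/(8D³k) = (75.7×10³ × 4.6⁴)/(8 × 44.0³ × 2.4)
    = 3.38943e+07 / 1.63553e+06 = 20.72 → 21 coils

21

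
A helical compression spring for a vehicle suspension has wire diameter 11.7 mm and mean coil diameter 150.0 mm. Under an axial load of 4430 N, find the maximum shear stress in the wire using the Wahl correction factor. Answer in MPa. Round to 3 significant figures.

1170 MPa

Spring index C = D/d = 150.0/11.7 = 12.8205
K_W = (4C−1)/(4C−4) + 0.615/C = 50.282/47.282 + 0.0480 = 1.1114
τ₀ = 8FD/(πd³) = 8·4430·150.0/(π·11.7³) = 5.316e+06/5031.6 = 1056.5 MPa
τ_max = K·τ₀ = 1.1114 × 1056.5 = 1174.2 MPa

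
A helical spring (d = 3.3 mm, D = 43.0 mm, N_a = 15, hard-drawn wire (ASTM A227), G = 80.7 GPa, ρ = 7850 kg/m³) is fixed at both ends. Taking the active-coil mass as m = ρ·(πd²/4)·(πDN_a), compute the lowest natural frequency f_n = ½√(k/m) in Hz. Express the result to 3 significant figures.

42.9 Hz

k = Gd⁴/(8D³N_a) = (80.7×10³)(3.3⁴)/(8·43.0³·15) = 1.0031 N/mm = 1003.1 N/m
Wire length L = πDN_a = π·43.0·15 = 2026.3 mm
m = ρ·(πd²/4)·L = 7850 × 8.553×10⁻⁶ m² × 2.0263 m = 0.13605 kg
f_n = ½√(k/m) = 0.5·√(1003.1/0.13605) = 0.5·√(7373) = 42.933 Hz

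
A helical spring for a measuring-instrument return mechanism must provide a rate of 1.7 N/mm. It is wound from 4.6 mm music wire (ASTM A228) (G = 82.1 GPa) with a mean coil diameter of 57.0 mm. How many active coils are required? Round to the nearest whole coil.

N_a = Gd⁴/(8D³k) = (82.1×10³ × 4.6⁴)/(8 × 57.0³ × 1.7)
    = 3.67599e+07 / 2.51862e+06 = 14.6 → 15 coils

15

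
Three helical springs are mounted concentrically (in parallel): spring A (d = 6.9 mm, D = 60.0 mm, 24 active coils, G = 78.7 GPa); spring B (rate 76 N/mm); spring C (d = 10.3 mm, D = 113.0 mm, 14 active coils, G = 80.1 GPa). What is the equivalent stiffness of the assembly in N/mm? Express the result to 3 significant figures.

85.9 N/mm

k_A = Gd⁴/(8D³N_a) = (78.7×10³)(6.9⁴)/(8·60.0³·24) = 4.3015 N/mm
k_C = Gd⁴/(8D³N_a) = (80.1×10³)(10.3⁴)/(8·113.0³·14) = 5.5786 N/mm
Parallel: k_eq = 4.3015 + 76 + 5.5786 = 85.88 N/mm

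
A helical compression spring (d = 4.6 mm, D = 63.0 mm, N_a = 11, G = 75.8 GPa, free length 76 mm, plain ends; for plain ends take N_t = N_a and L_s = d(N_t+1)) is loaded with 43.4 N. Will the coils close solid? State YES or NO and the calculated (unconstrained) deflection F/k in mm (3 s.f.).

YES, δ = 28.1 mm

k = Gd⁴/(8D³N_a) = (75.8×10³)(4.6⁴)/(8·63.0³·11) = 1.5424 N/mm
N_t = 11; L_s = 4.6·12 = 55.2 mm; δ_solid = L₀ − L_s = 76 − 55.2 = 20.8 mm
δ = F/k = 43.4/1.5424 = 28.138 mm
δ ≥ δ_solid → spring goes solid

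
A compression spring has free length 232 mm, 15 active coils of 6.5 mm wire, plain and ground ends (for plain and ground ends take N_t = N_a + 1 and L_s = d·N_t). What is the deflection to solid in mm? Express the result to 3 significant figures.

N_t = 16; L_s = 6.5·16 = 104 mm
δ_solid = L₀ − L_s = 232 − 104 = 128 mm

128 mm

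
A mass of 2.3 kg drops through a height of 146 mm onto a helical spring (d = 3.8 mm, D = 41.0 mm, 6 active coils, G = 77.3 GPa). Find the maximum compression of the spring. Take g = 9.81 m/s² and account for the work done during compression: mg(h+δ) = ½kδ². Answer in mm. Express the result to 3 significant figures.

k = Gd⁴/(8D³N_a) = (77.3×10³)(3.8⁴)/(8·41.0³·6) = 4.8722 N/mm
W = mg = 2.3 × 9.81 = 22.563 N
½kδ² − Wδ − Wh = 0 → δ = (W + √(W² + 2kWh))/k
δ = (22.563 + √(509.09 + 32099.7))/4.8722 = (22.563 + 180.58)/4.8722 = 41.694 mm

41.7 mm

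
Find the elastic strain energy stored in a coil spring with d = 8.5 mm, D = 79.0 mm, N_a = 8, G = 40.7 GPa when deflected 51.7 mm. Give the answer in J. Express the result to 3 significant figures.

9.00 J

k = Gd⁴/(8D³N_a) = (40.7×10³)(8.5⁴)/(8·79.0³·8) = 6.733 N/mm
U = ½kδ² = 0.5 × 6.733 × 51.7² = 8998.3 N·mm = 8.9983 J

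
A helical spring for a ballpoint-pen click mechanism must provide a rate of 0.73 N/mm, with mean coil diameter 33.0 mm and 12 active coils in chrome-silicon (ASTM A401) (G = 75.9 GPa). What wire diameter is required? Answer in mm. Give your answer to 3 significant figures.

2.40 mm

d = (8D³N_a·k / G)^(1/4) = (8·33.0³·12·0.73 / (75.9×10³))^0.25
  = (33.181)^0.25 = 2.4001 mm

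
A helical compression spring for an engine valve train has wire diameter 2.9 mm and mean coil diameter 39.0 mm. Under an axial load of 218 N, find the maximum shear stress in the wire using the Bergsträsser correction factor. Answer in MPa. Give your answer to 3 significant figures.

975 MPa

Spring index C = D/d = 39.0/2.9 = 13.4483
K_B = (4C+2)/(4C−3) = 55.793/50.793 = 1.0984
τ₀ = 8FD/(πd³) = 8·218·39.0/(π·2.9³) = 68016/76.62 = 887.7 MPa
τ_max = K·τ₀ = 1.0984 × 887.7 = 975.09 MPa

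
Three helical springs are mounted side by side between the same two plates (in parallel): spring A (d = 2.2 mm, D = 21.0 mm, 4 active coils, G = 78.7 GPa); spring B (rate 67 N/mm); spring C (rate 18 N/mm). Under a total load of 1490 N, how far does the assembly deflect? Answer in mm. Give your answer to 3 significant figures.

16.3 mm

k_A = Gd⁴/(8D³N_a) = (78.7×10³)(2.2⁴)/(8·21.0³·4) = 6.221 N/mm
Parallel: k_eq = 6.221 + 67 + 18 = 91.221 N/mm
δ = F/k_eq = 1490/91.221 = 16.334 mm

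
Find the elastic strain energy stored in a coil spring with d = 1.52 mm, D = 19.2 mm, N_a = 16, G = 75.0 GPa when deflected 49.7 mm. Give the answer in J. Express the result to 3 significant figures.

0.546 J

k = Gd⁴/(8D³N_a) = (75.0×10³)(1.52⁴)/(8·19.2³·16) = 0.4419 N/mm
U = ½kδ² = 0.5 × 0.4419 × 49.7² = 545.76 N·mm = 0.54576 J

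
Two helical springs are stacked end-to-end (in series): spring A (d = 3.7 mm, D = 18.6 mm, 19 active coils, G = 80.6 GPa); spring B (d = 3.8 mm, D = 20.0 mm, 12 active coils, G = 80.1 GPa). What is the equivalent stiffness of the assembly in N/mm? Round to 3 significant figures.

9.03 N/mm

k_A = Gd⁴/(8D³N_a) = (80.6×10³)(3.7⁴)/(8·18.6³·19) = 15.444 N/mm
k_B = Gd⁴/(8D³N_a) = (80.1×10³)(3.8⁴)/(8·20.0³·12) = 21.747 N/mm
Series: 1/k_eq = 1/15.444 + 1/21.747 = 0.11073; k_eq = 9.0307 N/mm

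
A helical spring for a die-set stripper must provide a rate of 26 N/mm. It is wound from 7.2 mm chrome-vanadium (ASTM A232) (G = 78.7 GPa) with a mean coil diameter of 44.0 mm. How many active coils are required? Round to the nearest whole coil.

N_a = Gd⁴/(8D³k) = (78.7×10³ × 7.2⁴)/(8 × 44.0³ × 26)
    = 2.11497e+08 / 1.77183e+07 = 11.94 → 12 coils

12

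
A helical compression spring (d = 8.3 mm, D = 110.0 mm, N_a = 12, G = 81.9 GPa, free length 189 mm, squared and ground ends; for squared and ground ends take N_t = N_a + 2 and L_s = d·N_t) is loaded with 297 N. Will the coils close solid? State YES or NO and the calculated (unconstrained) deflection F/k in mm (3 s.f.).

k = Gd⁴/(8D³N_a) = (81.9×10³)(8.3⁴)/(8·110.0³·12) = 3.0419 N/mm
N_t = 14; L_s = 8.3·14 = 116.2 mm; δ_solid = L₀ − L_s = 189 − 116.2 = 72.8 mm
δ = F/k = 297/3.0419 = 97.636 mm
δ ≥ δ_solid → spring goes solid

YES, δ = 97.6 mm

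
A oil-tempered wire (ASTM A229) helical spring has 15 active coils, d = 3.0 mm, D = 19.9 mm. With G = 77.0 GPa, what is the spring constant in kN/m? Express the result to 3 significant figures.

6.60 kN/m

k = Gd⁴/(8D³N_a) = (77.0×10³ × 3.0⁴) / (8 × 19.9³ × 15)
  = 6.237e+06 / 945672 = 6.5953 N/mm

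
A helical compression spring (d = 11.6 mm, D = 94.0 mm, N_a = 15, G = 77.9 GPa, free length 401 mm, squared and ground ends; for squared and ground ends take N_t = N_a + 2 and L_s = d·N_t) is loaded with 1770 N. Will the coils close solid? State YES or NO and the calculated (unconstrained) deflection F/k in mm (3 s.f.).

k = Gd⁴/(8D³N_a) = (77.9×10³)(11.6⁴)/(8·94.0³·15) = 14.152 N/mm
N_t = 17; L_s = 11.6·17 = 197.2 mm; δ_solid = L₀ − L_s = 401 − 197.2 = 203.8 mm
δ = F/k = 1770/14.152 = 125.07 mm
δ < δ_solid → spring does not go solid

NO, δ = 125 mm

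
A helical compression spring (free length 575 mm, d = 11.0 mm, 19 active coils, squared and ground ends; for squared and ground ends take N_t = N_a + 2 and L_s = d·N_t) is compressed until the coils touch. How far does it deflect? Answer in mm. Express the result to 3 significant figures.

344 mm

N_t = 21; L_s = 11.0·21 = 231 mm
δ_solid = L₀ − L_s = 575 − 231 = 344 mm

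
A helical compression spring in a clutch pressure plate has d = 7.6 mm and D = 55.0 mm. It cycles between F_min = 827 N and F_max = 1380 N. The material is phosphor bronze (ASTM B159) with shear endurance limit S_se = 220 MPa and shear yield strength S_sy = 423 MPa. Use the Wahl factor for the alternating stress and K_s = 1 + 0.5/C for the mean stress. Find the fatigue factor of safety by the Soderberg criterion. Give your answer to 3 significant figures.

0.728

C = D/d = 55.0/7.6 = 7.2368; K_W = (4C−1)/(4C−4)+0.615/C = 1.2052; K_s = 1+0.5/C = 1.0691
F_a = (F_max−F_min)/2 = 276.5 N; F_m = (F_max+F_min)/2 = 1103.5 N
τ_a = K_W·8F_aD/(πd³) = 1.2052 × 88.218 = 106.32 MPa
τ_m = K_s·8F_mD/(πd³) = 1.0691 × 352.07 = 376.4 MPa
Soderberg: 1/n_f = τ_a/S_se + τ_m/S_sy = 106.32/220 + 376.4/423 = 0.48329 + 0.88983 = 1.3731
n_f = 1/1.3731 = 0.7283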